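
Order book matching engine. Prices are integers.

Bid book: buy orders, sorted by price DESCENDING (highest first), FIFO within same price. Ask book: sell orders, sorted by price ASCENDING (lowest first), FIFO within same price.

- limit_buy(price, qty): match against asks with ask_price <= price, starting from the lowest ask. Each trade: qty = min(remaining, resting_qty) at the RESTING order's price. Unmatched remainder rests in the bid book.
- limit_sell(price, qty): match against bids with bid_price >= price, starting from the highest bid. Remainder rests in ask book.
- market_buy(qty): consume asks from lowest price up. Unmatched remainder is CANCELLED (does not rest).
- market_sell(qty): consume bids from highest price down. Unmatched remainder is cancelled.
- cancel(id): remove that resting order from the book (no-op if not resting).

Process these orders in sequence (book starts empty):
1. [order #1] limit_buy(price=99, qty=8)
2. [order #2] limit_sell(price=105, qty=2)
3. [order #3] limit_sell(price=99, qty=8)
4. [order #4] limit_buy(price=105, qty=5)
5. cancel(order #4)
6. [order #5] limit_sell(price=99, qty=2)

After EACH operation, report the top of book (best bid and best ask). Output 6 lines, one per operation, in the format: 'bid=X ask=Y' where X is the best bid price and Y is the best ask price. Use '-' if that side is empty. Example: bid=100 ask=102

After op 1 [order #1] limit_buy(price=99, qty=8): fills=none; bids=[#1:8@99] asks=[-]
After op 2 [order #2] limit_sell(price=105, qty=2): fills=none; bids=[#1:8@99] asks=[#2:2@105]
After op 3 [order #3] limit_sell(price=99, qty=8): fills=#1x#3:8@99; bids=[-] asks=[#2:2@105]
After op 4 [order #4] limit_buy(price=105, qty=5): fills=#4x#2:2@105; bids=[#4:3@105] asks=[-]
After op 5 cancel(order #4): fills=none; bids=[-] asks=[-]
After op 6 [order #5] limit_sell(price=99, qty=2): fills=none; bids=[-] asks=[#5:2@99]

Answer: bid=99 ask=-
bid=99 ask=105
bid=- ask=105
bid=105 ask=-
bid=- ask=-
bid=- ask=99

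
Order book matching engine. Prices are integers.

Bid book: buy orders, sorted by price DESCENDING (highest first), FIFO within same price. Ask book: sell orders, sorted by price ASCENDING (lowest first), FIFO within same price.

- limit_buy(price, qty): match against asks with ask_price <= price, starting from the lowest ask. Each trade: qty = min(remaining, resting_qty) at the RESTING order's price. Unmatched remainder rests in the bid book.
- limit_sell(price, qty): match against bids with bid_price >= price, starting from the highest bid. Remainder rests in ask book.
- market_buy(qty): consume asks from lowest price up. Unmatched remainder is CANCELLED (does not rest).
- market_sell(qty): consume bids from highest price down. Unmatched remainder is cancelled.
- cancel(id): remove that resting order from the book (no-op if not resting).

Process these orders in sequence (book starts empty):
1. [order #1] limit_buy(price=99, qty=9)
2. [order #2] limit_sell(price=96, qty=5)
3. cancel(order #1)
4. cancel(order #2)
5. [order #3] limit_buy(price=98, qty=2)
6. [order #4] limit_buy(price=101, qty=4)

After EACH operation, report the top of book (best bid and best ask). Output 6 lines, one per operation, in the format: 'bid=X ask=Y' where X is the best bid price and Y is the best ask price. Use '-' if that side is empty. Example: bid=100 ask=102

Answer: bid=99 ask=-
bid=99 ask=-
bid=- ask=-
bid=- ask=-
bid=98 ask=-
bid=101 ask=-

Derivation:
After op 1 [order #1] limit_buy(price=99, qty=9): fills=none; bids=[#1:9@99] asks=[-]
After op 2 [order #2] limit_sell(price=96, qty=5): fills=#1x#2:5@99; bids=[#1:4@99] asks=[-]
After op 3 cancel(order #1): fills=none; bids=[-] asks=[-]
After op 4 cancel(order #2): fills=none; bids=[-] asks=[-]
After op 5 [order #3] limit_buy(price=98, qty=2): fills=none; bids=[#3:2@98] asks=[-]
After op 6 [order #4] limit_buy(price=101, qty=4): fills=none; bids=[#4:4@101 #3:2@98] asks=[-]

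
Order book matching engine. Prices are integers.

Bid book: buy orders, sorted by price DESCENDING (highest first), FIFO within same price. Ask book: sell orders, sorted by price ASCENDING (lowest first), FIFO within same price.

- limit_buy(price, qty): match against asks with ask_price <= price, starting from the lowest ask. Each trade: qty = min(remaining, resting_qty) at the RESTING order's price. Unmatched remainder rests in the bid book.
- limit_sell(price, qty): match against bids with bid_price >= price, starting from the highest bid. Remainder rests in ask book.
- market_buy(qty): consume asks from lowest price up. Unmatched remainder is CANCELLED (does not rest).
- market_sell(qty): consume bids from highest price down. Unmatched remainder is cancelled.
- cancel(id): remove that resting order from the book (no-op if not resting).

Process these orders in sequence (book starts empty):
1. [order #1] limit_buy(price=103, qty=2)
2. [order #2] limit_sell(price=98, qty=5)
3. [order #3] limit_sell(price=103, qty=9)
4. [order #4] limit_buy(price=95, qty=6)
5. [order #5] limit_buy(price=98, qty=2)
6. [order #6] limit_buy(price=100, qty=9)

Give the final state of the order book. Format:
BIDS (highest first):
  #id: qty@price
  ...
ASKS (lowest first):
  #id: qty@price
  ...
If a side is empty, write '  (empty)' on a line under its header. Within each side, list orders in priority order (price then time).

After op 1 [order #1] limit_buy(price=103, qty=2): fills=none; bids=[#1:2@103] asks=[-]
After op 2 [order #2] limit_sell(price=98, qty=5): fills=#1x#2:2@103; bids=[-] asks=[#2:3@98]
After op 3 [order #3] limit_sell(price=103, qty=9): fills=none; bids=[-] asks=[#2:3@98 #3:9@103]
After op 4 [order #4] limit_buy(price=95, qty=6): fills=none; bids=[#4:6@95] asks=[#2:3@98 #3:9@103]
After op 5 [order #5] limit_buy(price=98, qty=2): fills=#5x#2:2@98; bids=[#4:6@95] asks=[#2:1@98 #3:9@103]
After op 6 [order #6] limit_buy(price=100, qty=9): fills=#6x#2:1@98; bids=[#6:8@100 #4:6@95] asks=[#3:9@103]

Answer: BIDS (highest first):
  #6: 8@100
  #4: 6@95
ASKS (lowest first):
  #3: 9@103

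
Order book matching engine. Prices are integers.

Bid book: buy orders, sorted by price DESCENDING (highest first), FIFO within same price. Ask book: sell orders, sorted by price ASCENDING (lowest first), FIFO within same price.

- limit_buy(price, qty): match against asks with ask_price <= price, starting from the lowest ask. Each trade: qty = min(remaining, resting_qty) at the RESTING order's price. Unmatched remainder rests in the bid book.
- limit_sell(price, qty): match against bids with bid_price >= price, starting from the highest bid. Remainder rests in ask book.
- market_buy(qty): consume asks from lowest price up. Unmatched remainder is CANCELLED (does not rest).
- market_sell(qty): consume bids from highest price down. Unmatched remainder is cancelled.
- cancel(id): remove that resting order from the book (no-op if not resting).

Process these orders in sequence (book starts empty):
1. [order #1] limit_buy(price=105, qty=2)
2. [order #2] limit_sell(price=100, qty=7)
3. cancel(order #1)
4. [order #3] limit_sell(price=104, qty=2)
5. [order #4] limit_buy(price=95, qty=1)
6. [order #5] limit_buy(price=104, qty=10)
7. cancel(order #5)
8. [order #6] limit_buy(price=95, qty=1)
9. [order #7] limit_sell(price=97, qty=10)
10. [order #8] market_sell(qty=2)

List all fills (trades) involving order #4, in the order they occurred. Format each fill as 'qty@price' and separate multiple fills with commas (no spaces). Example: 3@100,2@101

Answer: 1@95

Derivation:
After op 1 [order #1] limit_buy(price=105, qty=2): fills=none; bids=[#1:2@105] asks=[-]
After op 2 [order #2] limit_sell(price=100, qty=7): fills=#1x#2:2@105; bids=[-] asks=[#2:5@100]
After op 3 cancel(order #1): fills=none; bids=[-] asks=[#2:5@100]
After op 4 [order #3] limit_sell(price=104, qty=2): fills=none; bids=[-] asks=[#2:5@100 #3:2@104]
After op 5 [order #4] limit_buy(price=95, qty=1): fills=none; bids=[#4:1@95] asks=[#2:5@100 #3:2@104]
After op 6 [order #5] limit_buy(price=104, qty=10): fills=#5x#2:5@100 #5x#3:2@104; bids=[#5:3@104 #4:1@95] asks=[-]
After op 7 cancel(order #5): fills=none; bids=[#4:1@95] asks=[-]
After op 8 [order #6] limit_buy(price=95, qty=1): fills=none; bids=[#4:1@95 #6:1@95] asks=[-]
After op 9 [order #7] limit_sell(price=97, qty=10): fills=none; bids=[#4:1@95 #6:1@95] asks=[#7:10@97]
After op 10 [order #8] market_sell(qty=2): fills=#4x#8:1@95 #6x#8:1@95; bids=[-] asks=[#7:10@97]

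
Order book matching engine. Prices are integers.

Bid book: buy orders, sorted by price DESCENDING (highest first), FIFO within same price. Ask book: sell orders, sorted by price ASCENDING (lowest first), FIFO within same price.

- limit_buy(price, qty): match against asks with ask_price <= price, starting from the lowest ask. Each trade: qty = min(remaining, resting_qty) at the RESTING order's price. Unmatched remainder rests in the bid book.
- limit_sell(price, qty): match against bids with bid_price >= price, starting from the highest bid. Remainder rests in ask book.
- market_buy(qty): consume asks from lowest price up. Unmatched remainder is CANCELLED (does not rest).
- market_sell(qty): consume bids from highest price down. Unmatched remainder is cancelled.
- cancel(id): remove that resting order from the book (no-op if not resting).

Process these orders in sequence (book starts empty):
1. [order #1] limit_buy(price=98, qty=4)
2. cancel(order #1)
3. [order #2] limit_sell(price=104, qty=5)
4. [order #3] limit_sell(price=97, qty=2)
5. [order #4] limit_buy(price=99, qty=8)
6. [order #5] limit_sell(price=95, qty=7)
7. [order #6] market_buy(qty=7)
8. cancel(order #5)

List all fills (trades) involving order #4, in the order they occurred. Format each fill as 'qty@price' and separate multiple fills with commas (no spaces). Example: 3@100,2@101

Answer: 2@97,6@99

Derivation:
After op 1 [order #1] limit_buy(price=98, qty=4): fills=none; bids=[#1:4@98] asks=[-]
After op 2 cancel(order #1): fills=none; bids=[-] asks=[-]
After op 3 [order #2] limit_sell(price=104, qty=5): fills=none; bids=[-] asks=[#2:5@104]
After op 4 [order #3] limit_sell(price=97, qty=2): fills=none; bids=[-] asks=[#3:2@97 #2:5@104]
After op 5 [order #4] limit_buy(price=99, qty=8): fills=#4x#3:2@97; bids=[#4:6@99] asks=[#2:5@104]
After op 6 [order #5] limit_sell(price=95, qty=7): fills=#4x#5:6@99; bids=[-] asks=[#5:1@95 #2:5@104]
After op 7 [order #6] market_buy(qty=7): fills=#6x#5:1@95 #6x#2:5@104; bids=[-] asks=[-]
After op 8 cancel(order #5): fills=none; bids=[-] asks=[-]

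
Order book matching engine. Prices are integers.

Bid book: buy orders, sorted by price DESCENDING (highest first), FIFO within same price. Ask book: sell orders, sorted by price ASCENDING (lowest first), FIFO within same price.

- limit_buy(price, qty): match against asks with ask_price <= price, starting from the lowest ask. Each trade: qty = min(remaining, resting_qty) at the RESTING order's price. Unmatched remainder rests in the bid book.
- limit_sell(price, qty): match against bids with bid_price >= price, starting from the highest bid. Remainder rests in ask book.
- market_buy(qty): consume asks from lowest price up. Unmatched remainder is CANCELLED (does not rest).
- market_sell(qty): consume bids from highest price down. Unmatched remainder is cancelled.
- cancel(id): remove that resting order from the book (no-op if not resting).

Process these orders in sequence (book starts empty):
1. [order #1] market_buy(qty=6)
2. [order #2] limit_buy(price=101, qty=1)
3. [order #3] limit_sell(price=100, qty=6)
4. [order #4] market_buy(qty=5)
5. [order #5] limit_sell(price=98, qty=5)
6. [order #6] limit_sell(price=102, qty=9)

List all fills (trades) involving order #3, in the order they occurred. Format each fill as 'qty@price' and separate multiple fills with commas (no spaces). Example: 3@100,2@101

Answer: 1@101,5@100

Derivation:
After op 1 [order #1] market_buy(qty=6): fills=none; bids=[-] asks=[-]
After op 2 [order #2] limit_buy(price=101, qty=1): fills=none; bids=[#2:1@101] asks=[-]
After op 3 [order #3] limit_sell(price=100, qty=6): fills=#2x#3:1@101; bids=[-] asks=[#3:5@100]
After op 4 [order #4] market_buy(qty=5): fills=#4x#3:5@100; bids=[-] asks=[-]
After op 5 [order #5] limit_sell(price=98, qty=5): fills=none; bids=[-] asks=[#5:5@98]
After op 6 [order #6] limit_sell(price=102, qty=9): fills=none; bids=[-] asks=[#5:5@98 #6:9@102]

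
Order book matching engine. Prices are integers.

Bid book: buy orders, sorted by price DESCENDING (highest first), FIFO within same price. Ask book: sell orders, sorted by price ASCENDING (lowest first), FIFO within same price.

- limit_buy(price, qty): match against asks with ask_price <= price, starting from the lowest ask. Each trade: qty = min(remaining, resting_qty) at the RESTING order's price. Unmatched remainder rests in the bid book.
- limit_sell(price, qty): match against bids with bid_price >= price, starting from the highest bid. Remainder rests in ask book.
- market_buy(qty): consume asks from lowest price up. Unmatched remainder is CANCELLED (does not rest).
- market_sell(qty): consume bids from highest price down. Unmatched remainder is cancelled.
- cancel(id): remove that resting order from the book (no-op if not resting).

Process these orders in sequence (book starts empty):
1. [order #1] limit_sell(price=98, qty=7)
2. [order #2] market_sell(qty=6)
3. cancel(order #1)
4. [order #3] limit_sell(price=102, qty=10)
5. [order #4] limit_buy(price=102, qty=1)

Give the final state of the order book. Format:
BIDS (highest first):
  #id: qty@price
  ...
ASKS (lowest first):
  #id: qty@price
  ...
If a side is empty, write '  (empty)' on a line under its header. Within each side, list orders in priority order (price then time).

Answer: BIDS (highest first):
  (empty)
ASKS (lowest first):
  #3: 9@102

Derivation:
After op 1 [order #1] limit_sell(price=98, qty=7): fills=none; bids=[-] asks=[#1:7@98]
After op 2 [order #2] market_sell(qty=6): fills=none; bids=[-] asks=[#1:7@98]
After op 3 cancel(order #1): fills=none; bids=[-] asks=[-]
After op 4 [order #3] limit_sell(price=102, qty=10): fills=none; bids=[-] asks=[#3:10@102]
After op 5 [order #4] limit_buy(price=102, qty=1): fills=#4x#3:1@102; bids=[-] asks=[#3:9@102]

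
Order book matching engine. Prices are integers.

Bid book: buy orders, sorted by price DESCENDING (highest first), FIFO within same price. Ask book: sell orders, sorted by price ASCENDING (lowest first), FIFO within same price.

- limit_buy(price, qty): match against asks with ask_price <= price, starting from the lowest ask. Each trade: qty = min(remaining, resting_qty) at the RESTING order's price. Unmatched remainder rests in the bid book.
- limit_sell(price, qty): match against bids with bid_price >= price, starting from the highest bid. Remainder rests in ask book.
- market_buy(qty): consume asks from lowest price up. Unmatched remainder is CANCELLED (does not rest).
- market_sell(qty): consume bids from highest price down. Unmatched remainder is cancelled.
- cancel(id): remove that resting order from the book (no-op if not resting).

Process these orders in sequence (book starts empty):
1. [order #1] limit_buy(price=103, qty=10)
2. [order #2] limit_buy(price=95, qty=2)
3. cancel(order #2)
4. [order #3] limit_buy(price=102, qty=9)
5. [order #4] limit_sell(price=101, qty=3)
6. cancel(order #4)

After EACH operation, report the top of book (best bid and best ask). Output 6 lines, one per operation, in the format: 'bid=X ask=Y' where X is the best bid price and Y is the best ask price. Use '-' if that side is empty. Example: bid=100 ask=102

After op 1 [order #1] limit_buy(price=103, qty=10): fills=none; bids=[#1:10@103] asks=[-]
After op 2 [order #2] limit_buy(price=95, qty=2): fills=none; bids=[#1:10@103 #2:2@95] asks=[-]
After op 3 cancel(order #2): fills=none; bids=[#1:10@103] asks=[-]
After op 4 [order #3] limit_buy(price=102, qty=9): fills=none; bids=[#1:10@103 #3:9@102] asks=[-]
After op 5 [order #4] limit_sell(price=101, qty=3): fills=#1x#4:3@103; bids=[#1:7@103 #3:9@102] asks=[-]
After op 6 cancel(order #4): fills=none; bids=[#1:7@103 #3:9@102] asks=[-]

Answer: bid=103 ask=-
bid=103 ask=-
bid=103 ask=-
bid=103 ask=-
bid=103 ask=-
bid=103 ask=-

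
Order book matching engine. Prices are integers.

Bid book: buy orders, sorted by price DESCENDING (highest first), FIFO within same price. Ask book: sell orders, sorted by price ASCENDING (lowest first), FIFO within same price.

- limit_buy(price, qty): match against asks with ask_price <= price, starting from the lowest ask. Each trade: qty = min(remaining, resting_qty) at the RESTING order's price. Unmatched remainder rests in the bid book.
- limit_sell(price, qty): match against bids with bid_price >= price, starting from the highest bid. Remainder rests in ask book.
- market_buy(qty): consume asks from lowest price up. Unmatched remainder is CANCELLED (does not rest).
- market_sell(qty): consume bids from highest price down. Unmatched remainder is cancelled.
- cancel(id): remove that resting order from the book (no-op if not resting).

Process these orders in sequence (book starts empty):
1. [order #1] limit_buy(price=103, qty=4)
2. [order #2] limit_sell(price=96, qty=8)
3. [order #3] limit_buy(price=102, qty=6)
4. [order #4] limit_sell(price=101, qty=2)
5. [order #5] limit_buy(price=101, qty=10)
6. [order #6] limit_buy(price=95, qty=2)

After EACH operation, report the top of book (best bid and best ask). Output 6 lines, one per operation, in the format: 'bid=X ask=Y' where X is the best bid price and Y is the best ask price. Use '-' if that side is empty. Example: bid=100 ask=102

After op 1 [order #1] limit_buy(price=103, qty=4): fills=none; bids=[#1:4@103] asks=[-]
After op 2 [order #2] limit_sell(price=96, qty=8): fills=#1x#2:4@103; bids=[-] asks=[#2:4@96]
After op 3 [order #3] limit_buy(price=102, qty=6): fills=#3x#2:4@96; bids=[#3:2@102] asks=[-]
After op 4 [order #4] limit_sell(price=101, qty=2): fills=#3x#4:2@102; bids=[-] asks=[-]
After op 5 [order #5] limit_buy(price=101, qty=10): fills=none; bids=[#5:10@101] asks=[-]
After op 6 [order #6] limit_buy(price=95, qty=2): fills=none; bids=[#5:10@101 #6:2@95] asks=[-]

Answer: bid=103 ask=-
bid=- ask=96
bid=102 ask=-
bid=- ask=-
bid=101 ask=-
bid=101 ask=-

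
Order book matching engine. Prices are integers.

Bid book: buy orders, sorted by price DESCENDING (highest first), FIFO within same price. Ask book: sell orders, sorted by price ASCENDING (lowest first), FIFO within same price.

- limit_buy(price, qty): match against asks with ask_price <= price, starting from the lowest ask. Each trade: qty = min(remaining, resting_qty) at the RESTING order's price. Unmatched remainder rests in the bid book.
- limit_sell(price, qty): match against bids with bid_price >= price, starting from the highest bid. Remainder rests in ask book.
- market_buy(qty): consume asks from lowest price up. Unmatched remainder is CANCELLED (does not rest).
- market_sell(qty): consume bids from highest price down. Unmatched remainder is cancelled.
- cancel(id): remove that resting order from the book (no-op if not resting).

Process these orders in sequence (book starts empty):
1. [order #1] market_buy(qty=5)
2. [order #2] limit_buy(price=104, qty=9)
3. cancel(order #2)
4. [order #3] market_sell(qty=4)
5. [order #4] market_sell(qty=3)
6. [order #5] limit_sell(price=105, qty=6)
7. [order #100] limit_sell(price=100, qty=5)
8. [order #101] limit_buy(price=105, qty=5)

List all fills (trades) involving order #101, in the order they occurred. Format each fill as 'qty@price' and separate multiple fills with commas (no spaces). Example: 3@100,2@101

After op 1 [order #1] market_buy(qty=5): fills=none; bids=[-] asks=[-]
After op 2 [order #2] limit_buy(price=104, qty=9): fills=none; bids=[#2:9@104] asks=[-]
After op 3 cancel(order #2): fills=none; bids=[-] asks=[-]
After op 4 [order #3] market_sell(qty=4): fills=none; bids=[-] asks=[-]
After op 5 [order #4] market_sell(qty=3): fills=none; bids=[-] asks=[-]
After op 6 [order #5] limit_sell(price=105, qty=6): fills=none; bids=[-] asks=[#5:6@105]
After op 7 [order #100] limit_sell(price=100, qty=5): fills=none; bids=[-] asks=[#100:5@100 #5:6@105]
After op 8 [order #101] limit_buy(price=105, qty=5): fills=#101x#100:5@100; bids=[-] asks=[#5:6@105]

Answer: 5@100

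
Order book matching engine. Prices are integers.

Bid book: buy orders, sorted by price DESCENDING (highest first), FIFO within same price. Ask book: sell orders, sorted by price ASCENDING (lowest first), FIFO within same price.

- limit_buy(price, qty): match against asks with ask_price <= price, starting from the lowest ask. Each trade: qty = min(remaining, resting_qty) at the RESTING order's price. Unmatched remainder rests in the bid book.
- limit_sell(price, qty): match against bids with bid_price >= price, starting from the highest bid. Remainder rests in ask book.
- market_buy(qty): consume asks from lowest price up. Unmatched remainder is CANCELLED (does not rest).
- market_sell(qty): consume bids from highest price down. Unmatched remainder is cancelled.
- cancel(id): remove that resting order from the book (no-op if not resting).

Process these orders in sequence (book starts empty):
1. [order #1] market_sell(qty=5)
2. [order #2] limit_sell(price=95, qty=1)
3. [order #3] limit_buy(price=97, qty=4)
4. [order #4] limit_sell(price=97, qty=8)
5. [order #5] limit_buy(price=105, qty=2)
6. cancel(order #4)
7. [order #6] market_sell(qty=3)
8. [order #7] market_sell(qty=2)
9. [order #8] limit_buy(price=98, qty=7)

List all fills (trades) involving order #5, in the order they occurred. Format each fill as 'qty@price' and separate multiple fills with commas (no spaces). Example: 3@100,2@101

Answer: 2@97

Derivation:
After op 1 [order #1] market_sell(qty=5): fills=none; bids=[-] asks=[-]
After op 2 [order #2] limit_sell(price=95, qty=1): fills=none; bids=[-] asks=[#2:1@95]
After op 3 [order #3] limit_buy(price=97, qty=4): fills=#3x#2:1@95; bids=[#3:3@97] asks=[-]
After op 4 [order #4] limit_sell(price=97, qty=8): fills=#3x#4:3@97; bids=[-] asks=[#4:5@97]
After op 5 [order #5] limit_buy(price=105, qty=2): fills=#5x#4:2@97; bids=[-] asks=[#4:3@97]
After op 6 cancel(order #4): fills=none; bids=[-] asks=[-]
After op 7 [order #6] market_sell(qty=3): fills=none; bids=[-] asks=[-]
After op 8 [order #7] market_sell(qty=2): fills=none; bids=[-] asks=[-]
After op 9 [order #8] limit_buy(price=98, qty=7): fills=none; bids=[#8:7@98] asks=[-]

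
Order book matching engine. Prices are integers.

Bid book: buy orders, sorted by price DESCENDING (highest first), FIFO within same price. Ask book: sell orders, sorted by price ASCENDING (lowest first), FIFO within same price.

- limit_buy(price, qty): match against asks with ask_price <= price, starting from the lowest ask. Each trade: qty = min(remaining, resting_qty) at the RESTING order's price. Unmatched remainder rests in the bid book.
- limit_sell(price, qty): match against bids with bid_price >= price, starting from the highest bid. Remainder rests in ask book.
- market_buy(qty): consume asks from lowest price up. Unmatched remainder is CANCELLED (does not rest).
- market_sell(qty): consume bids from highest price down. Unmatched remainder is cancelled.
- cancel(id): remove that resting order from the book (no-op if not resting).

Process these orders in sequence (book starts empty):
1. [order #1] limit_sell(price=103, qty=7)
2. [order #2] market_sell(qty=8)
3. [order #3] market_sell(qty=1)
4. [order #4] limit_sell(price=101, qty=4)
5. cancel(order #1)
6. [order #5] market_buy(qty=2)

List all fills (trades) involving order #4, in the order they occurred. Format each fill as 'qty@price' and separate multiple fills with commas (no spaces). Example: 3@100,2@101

Answer: 2@101

Derivation:
After op 1 [order #1] limit_sell(price=103, qty=7): fills=none; bids=[-] asks=[#1:7@103]
After op 2 [order #2] market_sell(qty=8): fills=none; bids=[-] asks=[#1:7@103]
After op 3 [order #3] market_sell(qty=1): fills=none; bids=[-] asks=[#1:7@103]
After op 4 [order #4] limit_sell(price=101, qty=4): fills=none; bids=[-] asks=[#4:4@101 #1:7@103]
After op 5 cancel(order #1): fills=none; bids=[-] asks=[#4:4@101]
After op 6 [order #5] market_buy(qty=2): fills=#5x#4:2@101; bids=[-] asks=[#4:2@101]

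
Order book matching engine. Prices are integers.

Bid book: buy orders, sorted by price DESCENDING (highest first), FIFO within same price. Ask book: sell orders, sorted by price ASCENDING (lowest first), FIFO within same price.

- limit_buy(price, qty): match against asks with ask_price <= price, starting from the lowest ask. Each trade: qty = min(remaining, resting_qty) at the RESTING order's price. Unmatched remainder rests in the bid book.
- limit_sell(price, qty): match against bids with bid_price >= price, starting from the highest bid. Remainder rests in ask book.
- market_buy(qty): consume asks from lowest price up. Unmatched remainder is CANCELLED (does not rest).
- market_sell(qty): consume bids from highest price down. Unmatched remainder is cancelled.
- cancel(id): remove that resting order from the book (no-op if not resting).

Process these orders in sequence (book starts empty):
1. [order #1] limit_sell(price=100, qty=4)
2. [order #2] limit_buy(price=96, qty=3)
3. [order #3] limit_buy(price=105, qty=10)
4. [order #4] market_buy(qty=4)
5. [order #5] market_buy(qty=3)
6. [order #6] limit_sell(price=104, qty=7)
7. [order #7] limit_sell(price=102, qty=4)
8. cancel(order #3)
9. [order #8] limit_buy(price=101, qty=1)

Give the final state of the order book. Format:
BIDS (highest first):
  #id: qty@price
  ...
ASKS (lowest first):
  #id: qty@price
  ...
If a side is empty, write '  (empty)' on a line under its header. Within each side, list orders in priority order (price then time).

Answer: BIDS (highest first):
  #8: 1@101
  #2: 3@96
ASKS (lowest first):
  #7: 4@102
  #6: 1@104

Derivation:
After op 1 [order #1] limit_sell(price=100, qty=4): fills=none; bids=[-] asks=[#1:4@100]
After op 2 [order #2] limit_buy(price=96, qty=3): fills=none; bids=[#2:3@96] asks=[#1:4@100]
After op 3 [order #3] limit_buy(price=105, qty=10): fills=#3x#1:4@100; bids=[#3:6@105 #2:3@96] asks=[-]
After op 4 [order #4] market_buy(qty=4): fills=none; bids=[#3:6@105 #2:3@96] asks=[-]
After op 5 [order #5] market_buy(qty=3): fills=none; bids=[#3:6@105 #2:3@96] asks=[-]
After op 6 [order #6] limit_sell(price=104, qty=7): fills=#3x#6:6@105; bids=[#2:3@96] asks=[#6:1@104]
After op 7 [order #7] limit_sell(price=102, qty=4): fills=none; bids=[#2:3@96] asks=[#7:4@102 #6:1@104]
After op 8 cancel(order #3): fills=none; bids=[#2:3@96] asks=[#7:4@102 #6:1@104]
After op 9 [order #8] limit_buy(price=101, qty=1): fills=none; bids=[#8:1@101 #2:3@96] asks=[#7:4@102 #6:1@104]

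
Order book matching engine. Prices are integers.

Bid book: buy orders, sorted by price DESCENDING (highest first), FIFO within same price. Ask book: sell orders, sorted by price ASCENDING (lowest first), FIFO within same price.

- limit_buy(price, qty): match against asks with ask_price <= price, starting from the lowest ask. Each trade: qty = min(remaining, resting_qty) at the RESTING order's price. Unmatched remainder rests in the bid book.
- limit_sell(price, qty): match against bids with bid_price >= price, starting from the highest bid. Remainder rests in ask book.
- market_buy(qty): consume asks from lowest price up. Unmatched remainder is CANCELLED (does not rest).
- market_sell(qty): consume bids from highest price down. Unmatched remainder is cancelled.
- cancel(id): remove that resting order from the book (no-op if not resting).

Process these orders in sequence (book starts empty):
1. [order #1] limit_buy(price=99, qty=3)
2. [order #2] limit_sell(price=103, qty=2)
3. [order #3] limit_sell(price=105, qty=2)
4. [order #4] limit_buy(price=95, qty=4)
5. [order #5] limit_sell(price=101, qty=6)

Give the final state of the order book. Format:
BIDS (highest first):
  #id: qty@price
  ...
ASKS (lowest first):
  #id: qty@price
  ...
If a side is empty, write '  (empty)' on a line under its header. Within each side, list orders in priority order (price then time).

Answer: BIDS (highest first):
  #1: 3@99
  #4: 4@95
ASKS (lowest first):
  #5: 6@101
  #2: 2@103
  #3: 2@105

Derivation:
After op 1 [order #1] limit_buy(price=99, qty=3): fills=none; bids=[#1:3@99] asks=[-]
After op 2 [order #2] limit_sell(price=103, qty=2): fills=none; bids=[#1:3@99] asks=[#2:2@103]
After op 3 [order #3] limit_sell(price=105, qty=2): fills=none; bids=[#1:3@99] asks=[#2:2@103 #3:2@105]
After op 4 [order #4] limit_buy(price=95, qty=4): fills=none; bids=[#1:3@99 #4:4@95] asks=[#2:2@103 #3:2@105]
After op 5 [order #5] limit_sell(price=101, qty=6): fills=none; bids=[#1:3@99 #4:4@95] asks=[#5:6@101 #2:2@103 #3:2@105]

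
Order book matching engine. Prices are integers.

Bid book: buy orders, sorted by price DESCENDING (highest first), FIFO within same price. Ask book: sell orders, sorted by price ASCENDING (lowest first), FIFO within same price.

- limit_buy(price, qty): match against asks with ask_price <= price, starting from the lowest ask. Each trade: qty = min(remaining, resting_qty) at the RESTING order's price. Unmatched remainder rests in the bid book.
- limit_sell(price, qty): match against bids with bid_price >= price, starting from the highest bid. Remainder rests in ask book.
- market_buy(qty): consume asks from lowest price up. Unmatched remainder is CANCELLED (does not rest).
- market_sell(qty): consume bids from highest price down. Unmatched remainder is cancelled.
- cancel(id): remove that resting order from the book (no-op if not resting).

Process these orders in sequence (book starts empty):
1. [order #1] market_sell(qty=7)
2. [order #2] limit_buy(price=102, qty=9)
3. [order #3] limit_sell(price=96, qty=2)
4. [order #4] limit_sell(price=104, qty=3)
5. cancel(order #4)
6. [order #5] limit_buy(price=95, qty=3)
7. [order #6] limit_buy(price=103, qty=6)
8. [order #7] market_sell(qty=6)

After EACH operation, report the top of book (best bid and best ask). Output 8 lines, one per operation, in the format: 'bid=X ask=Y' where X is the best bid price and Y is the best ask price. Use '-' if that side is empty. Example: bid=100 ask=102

Answer: bid=- ask=-
bid=102 ask=-
bid=102 ask=-
bid=102 ask=104
bid=102 ask=-
bid=102 ask=-
bid=103 ask=-
bid=102 ask=-

Derivation:
After op 1 [order #1] market_sell(qty=7): fills=none; bids=[-] asks=[-]
After op 2 [order #2] limit_buy(price=102, qty=9): fills=none; bids=[#2:9@102] asks=[-]
After op 3 [order #3] limit_sell(price=96, qty=2): fills=#2x#3:2@102; bids=[#2:7@102] asks=[-]
After op 4 [order #4] limit_sell(price=104, qty=3): fills=none; bids=[#2:7@102] asks=[#4:3@104]
After op 5 cancel(order #4): fills=none; bids=[#2:7@102] asks=[-]
After op 6 [order #5] limit_buy(price=95, qty=3): fills=none; bids=[#2:7@102 #5:3@95] asks=[-]
After op 7 [order #6] limit_buy(price=103, qty=6): fills=none; bids=[#6:6@103 #2:7@102 #5:3@95] asks=[-]
After op 8 [order #7] market_sell(qty=6): fills=#6x#7:6@103; bids=[#2:7@102 #5:3@95] asks=[-]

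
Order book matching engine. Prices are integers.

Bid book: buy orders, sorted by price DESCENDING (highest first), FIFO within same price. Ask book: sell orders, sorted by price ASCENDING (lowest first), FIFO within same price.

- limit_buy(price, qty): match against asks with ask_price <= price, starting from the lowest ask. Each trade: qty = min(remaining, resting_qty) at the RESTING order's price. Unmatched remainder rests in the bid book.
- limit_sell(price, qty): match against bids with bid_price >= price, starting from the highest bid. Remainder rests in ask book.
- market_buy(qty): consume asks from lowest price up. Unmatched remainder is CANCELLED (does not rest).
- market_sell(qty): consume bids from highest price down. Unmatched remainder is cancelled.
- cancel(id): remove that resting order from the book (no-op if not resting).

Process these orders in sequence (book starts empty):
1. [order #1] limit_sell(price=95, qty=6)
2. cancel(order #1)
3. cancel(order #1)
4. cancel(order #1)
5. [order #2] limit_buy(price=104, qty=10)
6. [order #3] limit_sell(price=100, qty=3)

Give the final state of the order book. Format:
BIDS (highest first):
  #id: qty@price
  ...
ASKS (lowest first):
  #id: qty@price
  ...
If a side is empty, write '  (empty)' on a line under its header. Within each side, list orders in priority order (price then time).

After op 1 [order #1] limit_sell(price=95, qty=6): fills=none; bids=[-] asks=[#1:6@95]
After op 2 cancel(order #1): fills=none; bids=[-] asks=[-]
After op 3 cancel(order #1): fills=none; bids=[-] asks=[-]
After op 4 cancel(order #1): fills=none; bids=[-] asks=[-]
After op 5 [order #2] limit_buy(price=104, qty=10): fills=none; bids=[#2:10@104] asks=[-]
After op 6 [order #3] limit_sell(price=100, qty=3): fills=#2x#3:3@104; bids=[#2:7@104] asks=[-]

Answer: BIDS (highest first):
  #2: 7@104
ASKS (lowest first):
  (empty)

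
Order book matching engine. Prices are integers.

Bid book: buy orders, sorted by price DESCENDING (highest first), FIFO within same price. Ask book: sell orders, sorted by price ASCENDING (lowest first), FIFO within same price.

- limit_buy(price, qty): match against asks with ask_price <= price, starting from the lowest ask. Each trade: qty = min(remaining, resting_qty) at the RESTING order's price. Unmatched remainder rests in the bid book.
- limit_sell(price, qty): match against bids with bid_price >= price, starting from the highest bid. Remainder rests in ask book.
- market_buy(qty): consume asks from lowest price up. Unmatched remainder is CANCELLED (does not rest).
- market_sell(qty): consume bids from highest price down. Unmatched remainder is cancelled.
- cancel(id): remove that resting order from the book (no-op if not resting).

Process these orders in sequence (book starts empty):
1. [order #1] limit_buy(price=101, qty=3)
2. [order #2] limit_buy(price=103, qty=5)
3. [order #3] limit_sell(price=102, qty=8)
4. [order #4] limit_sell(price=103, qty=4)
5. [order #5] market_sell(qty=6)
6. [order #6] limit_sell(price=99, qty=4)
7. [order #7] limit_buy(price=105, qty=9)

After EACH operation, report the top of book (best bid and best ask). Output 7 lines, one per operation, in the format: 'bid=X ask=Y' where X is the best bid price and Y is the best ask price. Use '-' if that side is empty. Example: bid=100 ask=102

Answer: bid=101 ask=-
bid=103 ask=-
bid=101 ask=102
bid=101 ask=102
bid=- ask=102
bid=- ask=99
bid=- ask=103

Derivation:
After op 1 [order #1] limit_buy(price=101, qty=3): fills=none; bids=[#1:3@101] asks=[-]
After op 2 [order #2] limit_buy(price=103, qty=5): fills=none; bids=[#2:5@103 #1:3@101] asks=[-]
After op 3 [order #3] limit_sell(price=102, qty=8): fills=#2x#3:5@103; bids=[#1:3@101] asks=[#3:3@102]
After op 4 [order #4] limit_sell(price=103, qty=4): fills=none; bids=[#1:3@101] asks=[#3:3@102 #4:4@103]
After op 5 [order #5] market_sell(qty=6): fills=#1x#5:3@101; bids=[-] asks=[#3:3@102 #4:4@103]
After op 6 [order #6] limit_sell(price=99, qty=4): fills=none; bids=[-] asks=[#6:4@99 #3:3@102 #4:4@103]
After op 7 [order #7] limit_buy(price=105, qty=9): fills=#7x#6:4@99 #7x#3:3@102 #7x#4:2@103; bids=[-] asks=[#4:2@103]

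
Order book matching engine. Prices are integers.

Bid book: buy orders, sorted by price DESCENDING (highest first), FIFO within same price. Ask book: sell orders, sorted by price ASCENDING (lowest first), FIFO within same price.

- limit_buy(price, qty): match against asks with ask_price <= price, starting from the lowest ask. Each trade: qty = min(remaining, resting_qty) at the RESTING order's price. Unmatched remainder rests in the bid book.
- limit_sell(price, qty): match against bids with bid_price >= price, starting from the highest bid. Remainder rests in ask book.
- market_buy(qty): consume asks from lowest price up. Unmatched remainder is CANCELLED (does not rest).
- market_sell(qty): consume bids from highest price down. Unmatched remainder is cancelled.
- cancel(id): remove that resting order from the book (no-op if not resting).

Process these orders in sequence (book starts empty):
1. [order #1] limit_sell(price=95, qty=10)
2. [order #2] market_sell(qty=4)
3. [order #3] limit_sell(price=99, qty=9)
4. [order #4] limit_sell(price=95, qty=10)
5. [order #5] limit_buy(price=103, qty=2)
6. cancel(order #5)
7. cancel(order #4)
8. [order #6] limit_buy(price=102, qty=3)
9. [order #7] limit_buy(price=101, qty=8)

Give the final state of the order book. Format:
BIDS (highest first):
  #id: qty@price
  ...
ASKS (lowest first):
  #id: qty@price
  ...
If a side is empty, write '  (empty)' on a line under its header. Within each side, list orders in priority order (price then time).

After op 1 [order #1] limit_sell(price=95, qty=10): fills=none; bids=[-] asks=[#1:10@95]
After op 2 [order #2] market_sell(qty=4): fills=none; bids=[-] asks=[#1:10@95]
After op 3 [order #3] limit_sell(price=99, qty=9): fills=none; bids=[-] asks=[#1:10@95 #3:9@99]
After op 4 [order #4] limit_sell(price=95, qty=10): fills=none; bids=[-] asks=[#1:10@95 #4:10@95 #3:9@99]
After op 5 [order #5] limit_buy(price=103, qty=2): fills=#5x#1:2@95; bids=[-] asks=[#1:8@95 #4:10@95 #3:9@99]
After op 6 cancel(order #5): fills=none; bids=[-] asks=[#1:8@95 #4:10@95 #3:9@99]
After op 7 cancel(order #4): fills=none; bids=[-] asks=[#1:8@95 #3:9@99]
After op 8 [order #6] limit_buy(price=102, qty=3): fills=#6x#1:3@95; bids=[-] asks=[#1:5@95 #3:9@99]
After op 9 [order #7] limit_buy(price=101, qty=8): fills=#7x#1:5@95 #7x#3:3@99; bids=[-] asks=[#3:6@99]

Answer: BIDS (highest first):
  (empty)
ASKS (lowest first):
  #3: 6@99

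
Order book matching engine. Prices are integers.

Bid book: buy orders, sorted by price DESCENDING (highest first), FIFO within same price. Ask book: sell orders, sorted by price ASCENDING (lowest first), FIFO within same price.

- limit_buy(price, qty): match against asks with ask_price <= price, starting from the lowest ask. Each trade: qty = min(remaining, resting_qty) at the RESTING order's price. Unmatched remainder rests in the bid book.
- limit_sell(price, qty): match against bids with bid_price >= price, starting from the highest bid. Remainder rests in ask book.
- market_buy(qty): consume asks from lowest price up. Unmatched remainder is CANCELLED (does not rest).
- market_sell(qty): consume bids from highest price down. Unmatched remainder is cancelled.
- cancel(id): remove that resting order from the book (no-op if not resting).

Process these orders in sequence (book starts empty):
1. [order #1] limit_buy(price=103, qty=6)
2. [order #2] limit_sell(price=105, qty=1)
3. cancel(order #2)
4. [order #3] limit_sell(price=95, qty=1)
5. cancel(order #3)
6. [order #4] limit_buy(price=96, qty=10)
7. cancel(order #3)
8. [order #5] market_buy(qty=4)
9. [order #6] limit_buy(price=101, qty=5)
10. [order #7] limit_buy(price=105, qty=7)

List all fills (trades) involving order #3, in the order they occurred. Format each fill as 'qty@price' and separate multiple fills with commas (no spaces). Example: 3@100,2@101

Answer: 1@103

Derivation:
After op 1 [order #1] limit_buy(price=103, qty=6): fills=none; bids=[#1:6@103] asks=[-]
After op 2 [order #2] limit_sell(price=105, qty=1): fills=none; bids=[#1:6@103] asks=[#2:1@105]
After op 3 cancel(order #2): fills=none; bids=[#1:6@103] asks=[-]
After op 4 [order #3] limit_sell(price=95, qty=1): fills=#1x#3:1@103; bids=[#1:5@103] asks=[-]
After op 5 cancel(order #3): fills=none; bids=[#1:5@103] asks=[-]
After op 6 [order #4] limit_buy(price=96, qty=10): fills=none; bids=[#1:5@103 #4:10@96] asks=[-]
After op 7 cancel(order #3): fills=none; bids=[#1:5@103 #4:10@96] asks=[-]
After op 8 [order #5] market_buy(qty=4): fills=none; bids=[#1:5@103 #4:10@96] asks=[-]
After op 9 [order #6] limit_buy(price=101, qty=5): fills=none; bids=[#1:5@103 #6:5@101 #4:10@96] asks=[-]
After op 10 [order #7] limit_buy(price=105, qty=7): fills=none; bids=[#7:7@105 #1:5@103 #6:5@101 #4:10@96] asks=[-]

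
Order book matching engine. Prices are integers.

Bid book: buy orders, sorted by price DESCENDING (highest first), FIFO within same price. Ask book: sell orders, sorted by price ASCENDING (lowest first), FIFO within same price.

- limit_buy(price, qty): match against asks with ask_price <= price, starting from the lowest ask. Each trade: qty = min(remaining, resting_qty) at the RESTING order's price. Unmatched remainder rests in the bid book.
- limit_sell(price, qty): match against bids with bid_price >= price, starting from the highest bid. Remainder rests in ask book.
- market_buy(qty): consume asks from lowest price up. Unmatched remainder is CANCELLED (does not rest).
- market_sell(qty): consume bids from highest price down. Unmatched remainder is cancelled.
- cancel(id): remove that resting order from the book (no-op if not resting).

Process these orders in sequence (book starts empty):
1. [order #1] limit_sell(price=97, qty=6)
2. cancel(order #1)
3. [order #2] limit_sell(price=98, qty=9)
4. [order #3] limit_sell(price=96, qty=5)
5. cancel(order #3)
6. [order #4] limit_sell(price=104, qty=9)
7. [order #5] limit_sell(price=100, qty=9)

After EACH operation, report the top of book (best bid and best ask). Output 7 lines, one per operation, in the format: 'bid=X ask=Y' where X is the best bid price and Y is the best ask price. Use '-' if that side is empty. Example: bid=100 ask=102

Answer: bid=- ask=97
bid=- ask=-
bid=- ask=98
bid=- ask=96
bid=- ask=98
bid=- ask=98
bid=- ask=98

Derivation:
After op 1 [order #1] limit_sell(price=97, qty=6): fills=none; bids=[-] asks=[#1:6@97]
After op 2 cancel(order #1): fills=none; bids=[-] asks=[-]
After op 3 [order #2] limit_sell(price=98, qty=9): fills=none; bids=[-] asks=[#2:9@98]
After op 4 [order #3] limit_sell(price=96, qty=5): fills=none; bids=[-] asks=[#3:5@96 #2:9@98]
After op 5 cancel(order #3): fills=none; bids=[-] asks=[#2:9@98]
After op 6 [order #4] limit_sell(price=104, qty=9): fills=none; bids=[-] asks=[#2:9@98 #4:9@104]
After op 7 [order #5] limit_sell(price=100, qty=9): fills=none; bids=[-] asks=[#2:9@98 #5:9@100 #4:9@104]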